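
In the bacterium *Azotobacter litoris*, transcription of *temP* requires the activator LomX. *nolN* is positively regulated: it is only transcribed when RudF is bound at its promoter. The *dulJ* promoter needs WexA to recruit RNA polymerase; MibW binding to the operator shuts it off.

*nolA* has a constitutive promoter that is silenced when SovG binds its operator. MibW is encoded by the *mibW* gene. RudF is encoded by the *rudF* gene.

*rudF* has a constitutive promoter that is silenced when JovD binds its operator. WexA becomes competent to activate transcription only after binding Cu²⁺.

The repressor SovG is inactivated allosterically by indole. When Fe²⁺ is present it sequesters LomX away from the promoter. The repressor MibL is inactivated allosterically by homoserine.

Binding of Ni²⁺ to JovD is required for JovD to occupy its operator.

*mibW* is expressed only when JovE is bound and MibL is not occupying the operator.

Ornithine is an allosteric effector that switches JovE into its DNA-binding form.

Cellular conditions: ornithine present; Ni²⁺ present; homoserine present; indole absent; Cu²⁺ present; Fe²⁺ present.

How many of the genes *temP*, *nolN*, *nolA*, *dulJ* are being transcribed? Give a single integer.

Fe²⁺ is present, so LomX is inactive.
Required activator LomX is absent, so *temP* is not transcribed.
→ *temP* is OFF.
Ni²⁺ is present, so JovD is active.
With repressor JovD bound, *rudF* is not transcribed.
So RudF is not produced.
Required activator RudF is absent, so *nolN* is not transcribed.
→ *nolN* is OFF.
Indole is absent, so SovG is active.
With repressor SovG bound, *nolA* is not transcribed.
→ *nolA* is OFF.
Cu²⁺ is present, so WexA is active.
Homoserine is present, so MibL is inactive.
Ornithine is present, so JovE is active.
No repressor is bound and JovE is active, so *mibW* is transcribed.
So MibW is produced and active.
With repressor MibW bound, *dulJ* is not transcribed.
→ *dulJ* is OFF.
0 of the 4 genes are transcribed.

0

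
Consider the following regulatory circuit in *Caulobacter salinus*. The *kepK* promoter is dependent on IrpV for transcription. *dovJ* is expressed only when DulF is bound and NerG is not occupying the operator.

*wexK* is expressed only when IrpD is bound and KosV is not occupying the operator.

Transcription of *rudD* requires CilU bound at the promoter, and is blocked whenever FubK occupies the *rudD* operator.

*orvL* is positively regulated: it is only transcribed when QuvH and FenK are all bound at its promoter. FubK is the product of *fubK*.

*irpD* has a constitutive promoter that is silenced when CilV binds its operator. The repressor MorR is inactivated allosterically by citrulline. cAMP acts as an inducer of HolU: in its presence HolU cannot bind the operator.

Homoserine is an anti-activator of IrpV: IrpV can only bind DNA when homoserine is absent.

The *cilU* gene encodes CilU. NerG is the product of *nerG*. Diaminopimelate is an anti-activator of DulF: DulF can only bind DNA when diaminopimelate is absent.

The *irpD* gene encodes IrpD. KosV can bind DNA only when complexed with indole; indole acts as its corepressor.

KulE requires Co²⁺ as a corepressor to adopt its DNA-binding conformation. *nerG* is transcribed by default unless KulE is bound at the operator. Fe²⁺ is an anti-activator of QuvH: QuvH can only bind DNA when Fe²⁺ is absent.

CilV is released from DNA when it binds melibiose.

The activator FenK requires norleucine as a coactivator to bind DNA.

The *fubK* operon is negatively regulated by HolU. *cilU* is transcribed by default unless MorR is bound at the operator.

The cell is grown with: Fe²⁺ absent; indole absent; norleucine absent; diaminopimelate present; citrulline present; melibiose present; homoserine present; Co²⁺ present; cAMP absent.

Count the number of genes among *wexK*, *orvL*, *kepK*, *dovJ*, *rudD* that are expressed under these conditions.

2

Indole is absent, so KosV is inactive.
Melibiose is present, so CilV is inactive.
With no repressor bound, *irpD* is transcribed.
So IrpD is produced and active.
No repressor is bound and IrpD is active, so *wexK* is transcribed.
→ *wexK* is ON.
Fe²⁺ is absent, so QuvH is active.
Norleucine is absent, so FenK is inactive.
Required activator FenK is absent, so *orvL* is not transcribed.
→ *orvL* is OFF.
Homoserine is present, so IrpV is inactive.
Required activator IrpV is absent, so *kepK* is not transcribed.
→ *kepK* is OFF.
Co²⁺ is present, so KulE is active.
With repressor KulE bound, *nerG* is not transcribed.
So NerG is not produced.
Diaminopimelate is present, so DulF is inactive.
Required activator DulF is absent, so *dovJ* is not transcribed.
→ *dovJ* is OFF.
Citrulline is present, so MorR is inactive.
With no repressor bound, *cilU* is transcribed.
So CilU is produced and active.
cAMP is absent, so HolU is active.
With repressor HolU bound, *fubK* is not transcribed.
So FubK is not produced.
No repressor is bound and CilU is active, so *rudD* is transcribed.
→ *rudD* is ON.
2 of the 5 genes are transcribed.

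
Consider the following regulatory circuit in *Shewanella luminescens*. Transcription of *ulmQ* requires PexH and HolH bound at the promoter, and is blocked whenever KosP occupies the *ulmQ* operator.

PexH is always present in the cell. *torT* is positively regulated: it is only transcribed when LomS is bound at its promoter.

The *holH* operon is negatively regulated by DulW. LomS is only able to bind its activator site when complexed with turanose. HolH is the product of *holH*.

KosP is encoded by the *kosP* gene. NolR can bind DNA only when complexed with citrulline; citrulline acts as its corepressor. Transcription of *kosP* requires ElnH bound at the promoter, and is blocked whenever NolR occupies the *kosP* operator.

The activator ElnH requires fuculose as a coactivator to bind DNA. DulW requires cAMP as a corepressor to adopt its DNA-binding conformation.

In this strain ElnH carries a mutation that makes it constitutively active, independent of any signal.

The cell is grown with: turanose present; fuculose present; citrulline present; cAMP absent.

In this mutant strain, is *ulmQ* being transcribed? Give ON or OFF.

ON

ElnH is constitutively active in this strain.
Citrulline is present, so NolR is active.
With repressor NolR bound, *kosP* is not transcribed.
So KosP is not produced.
PexH is produced constitutively and is active.
cAMP is absent, so DulW is inactive.
With no repressor bound, *holH* is transcribed.
So HolH is produced and active.
No repressor is bound and PexH and HolH are active, so *ulmQ* is transcribed.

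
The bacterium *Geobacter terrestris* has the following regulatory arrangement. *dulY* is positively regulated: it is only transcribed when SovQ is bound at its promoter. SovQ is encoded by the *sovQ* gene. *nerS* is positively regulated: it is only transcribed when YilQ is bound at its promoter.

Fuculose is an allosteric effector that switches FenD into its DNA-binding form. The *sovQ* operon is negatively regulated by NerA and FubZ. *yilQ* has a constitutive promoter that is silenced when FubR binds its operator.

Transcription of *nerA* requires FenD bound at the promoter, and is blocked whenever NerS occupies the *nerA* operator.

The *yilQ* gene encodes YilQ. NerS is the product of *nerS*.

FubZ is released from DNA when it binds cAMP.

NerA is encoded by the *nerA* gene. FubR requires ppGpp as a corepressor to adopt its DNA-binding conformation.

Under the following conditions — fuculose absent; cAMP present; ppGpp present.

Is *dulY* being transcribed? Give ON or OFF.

ppGpp is present, so FubR is active.
With repressor FubR bound, *yilQ* is not transcribed.
So YilQ is not produced.
Required activator YilQ is absent, so *nerS* is not transcribed.
So NerS is not produced.
Fuculose is absent, so FenD is inactive.
Required activator FenD is absent, so *nerA* is not transcribed.
So NerA is not produced.
cAMP is present, so FubZ is inactive.
With no repressor bound, *sovQ* is transcribed.
So SovQ is produced and active.
No repressor is bound and SovQ is active, so *dulY* is transcribed.

ON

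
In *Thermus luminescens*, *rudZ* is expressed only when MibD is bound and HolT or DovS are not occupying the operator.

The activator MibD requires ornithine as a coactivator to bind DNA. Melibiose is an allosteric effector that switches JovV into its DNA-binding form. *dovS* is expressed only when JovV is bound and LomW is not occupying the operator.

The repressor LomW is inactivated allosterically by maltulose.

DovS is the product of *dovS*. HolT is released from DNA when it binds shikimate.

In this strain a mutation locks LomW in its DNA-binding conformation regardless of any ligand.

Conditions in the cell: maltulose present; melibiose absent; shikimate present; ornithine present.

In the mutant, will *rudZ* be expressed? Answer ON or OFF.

Shikimate is present, so HolT is inactive.
Melibiose is absent, so JovV is inactive.
LomW is constitutively active in this strain.
With repressor LomW bound, *dovS* is not transcribed.
So DovS is not produced.
Ornithine is present, so MibD is active.
No repressor is bound and MibD is active, so *rudZ* is transcribed.

ON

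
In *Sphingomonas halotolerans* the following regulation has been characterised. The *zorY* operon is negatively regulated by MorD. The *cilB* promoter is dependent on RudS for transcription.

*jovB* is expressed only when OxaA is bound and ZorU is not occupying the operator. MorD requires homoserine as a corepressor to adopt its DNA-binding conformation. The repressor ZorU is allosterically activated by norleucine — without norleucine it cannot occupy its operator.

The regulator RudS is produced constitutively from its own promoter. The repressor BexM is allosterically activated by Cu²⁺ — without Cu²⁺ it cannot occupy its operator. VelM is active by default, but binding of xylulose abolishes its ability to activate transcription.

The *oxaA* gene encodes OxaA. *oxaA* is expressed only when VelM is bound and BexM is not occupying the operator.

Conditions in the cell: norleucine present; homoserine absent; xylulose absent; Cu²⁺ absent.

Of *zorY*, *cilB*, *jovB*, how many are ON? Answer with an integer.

Homoserine is absent, so MorD is inactive.
With no repressor bound, *zorY* is transcribed.
→ *zorY* is ON.
RudS is produced constitutively and is active.
No repressor is bound and RudS is active, so *cilB* is transcribed.
→ *cilB* is ON.
Cu²⁺ is absent, so BexM is inactive.
Xylulose is absent, so VelM is active.
No repressor is bound and VelM is active, so *oxaA* is transcribed.
So OxaA is produced and active.
Norleucine is present, so ZorU is active.
With repressor ZorU bound, *jovB* is not transcribed.
→ *jovB* is OFF.
2 of the 3 genes are transcribed.

2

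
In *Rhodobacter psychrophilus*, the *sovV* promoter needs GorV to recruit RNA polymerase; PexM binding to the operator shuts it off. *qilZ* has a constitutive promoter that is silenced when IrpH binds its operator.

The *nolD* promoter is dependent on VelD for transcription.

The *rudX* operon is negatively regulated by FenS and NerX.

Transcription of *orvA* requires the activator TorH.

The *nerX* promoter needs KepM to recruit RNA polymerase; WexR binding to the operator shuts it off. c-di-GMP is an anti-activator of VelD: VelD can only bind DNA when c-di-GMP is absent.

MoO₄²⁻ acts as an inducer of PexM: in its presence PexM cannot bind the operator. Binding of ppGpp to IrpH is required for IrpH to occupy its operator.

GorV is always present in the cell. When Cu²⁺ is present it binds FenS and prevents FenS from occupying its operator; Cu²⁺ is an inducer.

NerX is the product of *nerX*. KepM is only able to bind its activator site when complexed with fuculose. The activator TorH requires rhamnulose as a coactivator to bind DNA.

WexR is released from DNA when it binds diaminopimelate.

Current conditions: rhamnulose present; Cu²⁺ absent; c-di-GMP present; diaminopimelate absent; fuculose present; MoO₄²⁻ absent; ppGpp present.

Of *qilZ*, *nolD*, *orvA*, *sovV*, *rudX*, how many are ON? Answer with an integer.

ppGpp is present, so IrpH is active.
With repressor IrpH bound, *qilZ* is not transcribed.
→ *qilZ* is OFF.
c-di-GMP is present, so VelD is inactive.
Required activator VelD is absent, so *nolD* is not transcribed.
→ *nolD* is OFF.
Rhamnulose is present, so TorH is active.
No repressor is bound and TorH is active, so *orvA* is transcribed.
→ *orvA* is ON.
MoO₄²⁻ is absent, so PexM is active.
GorV is produced constitutively and is active.
With repressor PexM bound, *sovV* is not transcribed.
→ *sovV* is OFF.
Cu²⁺ is absent, so FenS is active.
Diaminopimelate is absent, so WexR is active.
Fuculose is present, so KepM is active.
With repressor WexR bound, *nerX* is not transcribed.
So NerX is not produced.
With repressor FenS bound, *rudX* is not transcribed.
→ *rudX* is OFF.
1 of the 5 genes is transcribed.

1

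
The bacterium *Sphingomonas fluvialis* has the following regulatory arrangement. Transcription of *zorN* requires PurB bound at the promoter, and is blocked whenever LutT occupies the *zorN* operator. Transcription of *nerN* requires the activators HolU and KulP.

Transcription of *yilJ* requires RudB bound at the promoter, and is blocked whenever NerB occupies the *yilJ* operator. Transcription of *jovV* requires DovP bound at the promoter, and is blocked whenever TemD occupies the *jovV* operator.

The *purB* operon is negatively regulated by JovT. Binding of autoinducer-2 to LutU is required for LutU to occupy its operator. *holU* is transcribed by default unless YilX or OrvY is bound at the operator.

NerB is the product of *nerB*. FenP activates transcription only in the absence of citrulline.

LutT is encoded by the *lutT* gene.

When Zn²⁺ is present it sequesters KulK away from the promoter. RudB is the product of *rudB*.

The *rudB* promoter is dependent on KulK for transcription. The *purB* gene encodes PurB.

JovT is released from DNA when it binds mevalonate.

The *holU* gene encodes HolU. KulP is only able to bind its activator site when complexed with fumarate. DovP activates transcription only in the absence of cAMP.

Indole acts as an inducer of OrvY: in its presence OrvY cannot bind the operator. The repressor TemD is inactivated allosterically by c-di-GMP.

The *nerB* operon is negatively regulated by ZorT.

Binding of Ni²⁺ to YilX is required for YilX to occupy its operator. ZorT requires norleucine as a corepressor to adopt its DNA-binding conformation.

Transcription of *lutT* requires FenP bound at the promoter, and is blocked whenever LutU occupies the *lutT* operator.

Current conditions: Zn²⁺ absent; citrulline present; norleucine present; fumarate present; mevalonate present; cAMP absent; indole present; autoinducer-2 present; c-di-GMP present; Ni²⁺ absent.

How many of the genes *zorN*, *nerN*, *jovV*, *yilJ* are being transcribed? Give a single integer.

4

Mevalonate is present, so JovT is inactive.
With no repressor bound, *purB* is transcribed.
So PurB is produced and active.
Citrulline is present, so FenP is inactive.
Autoinducer-2 is present, so LutU is active.
With repressor LutU bound, *lutT* is not transcribed.
So LutT is not produced.
No repressor is bound and PurB is active, so *zorN* is transcribed.
→ *zorN* is ON.
Ni²⁺ is absent, so YilX is inactive.
Indole is present, so OrvY is inactive.
With no repressor bound, *holU* is transcribed.
So HolU is produced and active.
Fumarate is present, so KulP is active.
No repressor is bound and HolU and KulP are active, so *nerN* is transcribed.
→ *nerN* is ON.
c-di-GMP is present, so TemD is inactive.
cAMP is absent, so DovP is active.
No repressor is bound and DovP is active, so *jovV* is transcribed.
→ *jovV* is ON.
Zn²⁺ is absent, so KulK is active.
No repressor is bound and KulK is active, so *rudB* is transcribed.
So RudB is produced and active.
Norleucine is present, so ZorT is active.
With repressor ZorT bound, *nerB* is not transcribed.
So NerB is not produced.
No repressor is bound and RudB is active, so *yilJ* is transcribed.
→ *yilJ* is ON.
4 of the 4 genes are transcribed.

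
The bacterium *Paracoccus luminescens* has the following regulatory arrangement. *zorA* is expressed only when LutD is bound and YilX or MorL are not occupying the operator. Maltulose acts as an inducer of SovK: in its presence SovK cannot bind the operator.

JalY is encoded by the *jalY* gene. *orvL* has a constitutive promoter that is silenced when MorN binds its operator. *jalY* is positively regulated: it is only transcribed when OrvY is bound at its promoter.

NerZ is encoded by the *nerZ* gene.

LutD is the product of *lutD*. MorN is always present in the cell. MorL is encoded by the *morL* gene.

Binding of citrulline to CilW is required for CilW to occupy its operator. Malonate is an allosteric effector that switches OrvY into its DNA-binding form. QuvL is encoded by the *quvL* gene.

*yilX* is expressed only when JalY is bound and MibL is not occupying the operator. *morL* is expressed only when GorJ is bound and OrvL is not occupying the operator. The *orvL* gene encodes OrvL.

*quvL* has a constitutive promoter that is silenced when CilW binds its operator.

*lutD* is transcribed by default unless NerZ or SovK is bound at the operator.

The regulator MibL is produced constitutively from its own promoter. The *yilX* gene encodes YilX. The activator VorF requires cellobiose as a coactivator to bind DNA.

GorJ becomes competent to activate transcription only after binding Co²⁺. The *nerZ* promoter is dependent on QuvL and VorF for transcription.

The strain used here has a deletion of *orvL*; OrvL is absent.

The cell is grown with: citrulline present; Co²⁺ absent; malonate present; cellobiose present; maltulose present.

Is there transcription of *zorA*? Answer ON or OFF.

Citrulline is present, so CilW is active.
With repressor CilW bound, *quvL* is not transcribed.
So QuvL is not produced.
Cellobiose is present, so VorF is active.
Required activator QuvL is absent, so *nerZ* is not transcribed.
So NerZ is not produced.
Maltulose is present, so SovK is inactive.
With no repressor bound, *lutD* is transcribed.
So LutD is produced and active.
MibL is produced constitutively and is active.
Malonate is present, so OrvY is active.
No repressor is bound and OrvY is active, so *jalY* is transcribed.
So JalY is produced and active.
With repressor MibL bound, *yilX* is not transcribed.
So YilX is not produced.
Co²⁺ is absent, so GorJ is inactive.
OrvL is non-functional in this strain, so it has no effect.
Required activator GorJ is absent, so *morL* is not transcribed.
So MorL is not produced.
No repressor is bound and LutD is active, so *zorA* is transcribed.

ON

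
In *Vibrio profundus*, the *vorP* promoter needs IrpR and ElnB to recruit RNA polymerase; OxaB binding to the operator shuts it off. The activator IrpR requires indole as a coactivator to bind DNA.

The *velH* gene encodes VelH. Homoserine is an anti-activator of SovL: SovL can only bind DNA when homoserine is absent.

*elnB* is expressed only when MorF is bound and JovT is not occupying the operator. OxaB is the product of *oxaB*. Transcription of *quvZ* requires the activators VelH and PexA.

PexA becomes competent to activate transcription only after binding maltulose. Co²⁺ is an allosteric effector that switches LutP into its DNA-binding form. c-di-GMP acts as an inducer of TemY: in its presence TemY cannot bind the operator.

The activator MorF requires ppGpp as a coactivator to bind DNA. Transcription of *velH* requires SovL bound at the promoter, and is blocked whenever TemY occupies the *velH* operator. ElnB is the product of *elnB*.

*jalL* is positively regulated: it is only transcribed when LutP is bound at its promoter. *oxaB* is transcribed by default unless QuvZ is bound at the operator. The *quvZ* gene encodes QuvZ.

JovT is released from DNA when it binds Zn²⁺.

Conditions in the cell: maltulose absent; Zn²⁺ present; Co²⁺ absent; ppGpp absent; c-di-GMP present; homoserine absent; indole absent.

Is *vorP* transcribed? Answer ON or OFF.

OFF

Indole is absent, so IrpR is inactive.
c-di-GMP is present, so TemY is inactive.
Homoserine is absent, so SovL is active.
No repressor is bound and SovL is active, so *velH* is transcribed.
So VelH is produced and active.
Maltulose is absent, so PexA is inactive.
Required activator PexA is absent, so *quvZ* is not transcribed.
So QuvZ is not produced.
With no repressor bound, *oxaB* is transcribed.
So OxaB is produced and active.
ppGpp is absent, so MorF is inactive.
Zn²⁺ is present, so JovT is inactive.
Required activator MorF is absent, so *elnB* is not transcribed.
So ElnB is not produced.
With repressor OxaB bound, *vorP* is not transcribed.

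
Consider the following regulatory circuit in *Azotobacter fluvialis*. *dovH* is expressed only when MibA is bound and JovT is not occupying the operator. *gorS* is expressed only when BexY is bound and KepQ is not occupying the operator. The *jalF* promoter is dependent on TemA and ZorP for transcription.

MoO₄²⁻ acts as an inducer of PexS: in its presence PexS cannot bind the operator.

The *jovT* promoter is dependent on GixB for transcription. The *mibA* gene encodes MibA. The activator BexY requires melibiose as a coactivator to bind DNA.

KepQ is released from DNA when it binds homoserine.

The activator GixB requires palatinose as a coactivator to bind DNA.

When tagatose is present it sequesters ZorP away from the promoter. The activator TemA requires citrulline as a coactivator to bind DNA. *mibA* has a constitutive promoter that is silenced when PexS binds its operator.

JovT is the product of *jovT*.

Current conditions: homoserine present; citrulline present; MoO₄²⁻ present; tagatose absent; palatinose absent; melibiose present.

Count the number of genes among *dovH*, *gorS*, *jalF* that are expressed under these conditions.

3

Palatinose is absent, so GixB is inactive.
Required activator GixB is absent, so *jovT* is not transcribed.
So JovT is not produced.
MoO₄²⁻ is present, so PexS is inactive.
With no repressor bound, *mibA* is transcribed.
So MibA is produced and active.
No repressor is bound and MibA is active, so *dovH* is transcribed.
→ *dovH* is ON.
Homoserine is present, so KepQ is inactive.
Melibiose is present, so BexY is active.
No repressor is bound and BexY is active, so *gorS* is transcribed.
→ *gorS* is ON.
Citrulline is present, so TemA is active.
Tagatose is absent, so ZorP is active.
No repressor is bound and TemA and ZorP are active, so *jalF* is transcribed.
→ *jalF* is ON.
3 of the 3 genes are transcribed.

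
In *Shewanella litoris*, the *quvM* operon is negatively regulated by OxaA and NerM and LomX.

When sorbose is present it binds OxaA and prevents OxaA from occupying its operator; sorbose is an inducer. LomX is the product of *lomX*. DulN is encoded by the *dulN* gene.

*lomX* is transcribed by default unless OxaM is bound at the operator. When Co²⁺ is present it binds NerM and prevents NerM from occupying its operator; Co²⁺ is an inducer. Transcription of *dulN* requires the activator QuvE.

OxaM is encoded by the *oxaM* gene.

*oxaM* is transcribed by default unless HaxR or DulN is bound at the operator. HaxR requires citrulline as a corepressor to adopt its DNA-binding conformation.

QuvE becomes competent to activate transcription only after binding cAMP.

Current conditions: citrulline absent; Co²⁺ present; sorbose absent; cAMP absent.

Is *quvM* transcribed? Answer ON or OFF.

OFF

Sorbose is absent, so OxaA is active.
Co²⁺ is present, so NerM is inactive.
Citrulline is absent, so HaxR is inactive.
cAMP is absent, so QuvE is inactive.
Required activator QuvE is absent, so *dulN* is not transcribed.
So DulN is not produced.
With no repressor bound, *oxaM* is transcribed.
So OxaM is produced and active.
With repressor OxaM bound, *lomX* is not transcribed.
So LomX is not produced.
With repressor OxaA bound, *quvM* is not transcribed.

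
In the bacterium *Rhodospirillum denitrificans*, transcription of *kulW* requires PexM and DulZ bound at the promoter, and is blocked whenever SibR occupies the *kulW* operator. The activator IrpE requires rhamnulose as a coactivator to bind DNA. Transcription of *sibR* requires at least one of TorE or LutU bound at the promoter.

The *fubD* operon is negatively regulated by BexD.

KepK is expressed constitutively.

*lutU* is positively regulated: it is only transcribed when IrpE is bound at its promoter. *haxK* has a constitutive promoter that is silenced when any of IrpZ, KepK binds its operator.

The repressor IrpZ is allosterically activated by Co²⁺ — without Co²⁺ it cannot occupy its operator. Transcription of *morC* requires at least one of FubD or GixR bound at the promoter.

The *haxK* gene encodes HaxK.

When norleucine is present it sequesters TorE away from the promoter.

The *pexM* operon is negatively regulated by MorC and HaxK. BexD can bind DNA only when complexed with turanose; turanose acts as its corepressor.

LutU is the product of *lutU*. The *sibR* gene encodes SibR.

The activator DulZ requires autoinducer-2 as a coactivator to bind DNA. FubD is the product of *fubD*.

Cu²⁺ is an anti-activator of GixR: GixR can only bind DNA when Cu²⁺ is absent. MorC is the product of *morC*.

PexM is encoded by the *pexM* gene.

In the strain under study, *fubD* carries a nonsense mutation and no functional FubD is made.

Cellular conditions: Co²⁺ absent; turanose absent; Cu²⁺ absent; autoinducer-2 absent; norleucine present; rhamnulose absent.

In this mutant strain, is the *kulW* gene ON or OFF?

FubD is non-functional in this strain, so it has no effect.
Cu²⁺ is absent, so GixR is active.
Activator GixR is present, so *morC* is transcribed.
So MorC is produced and active.
Co²⁺ is absent, so IrpZ is inactive.
KepK is produced constitutively and is active.
With repressor KepK bound, *haxK* is not transcribed.
So HaxK is not produced.
With repressor MorC bound, *pexM* is not transcribed.
So PexM is not produced.
Norleucine is present, so TorE is inactive.
Rhamnulose is absent, so IrpE is inactive.
Required activator IrpE is absent, so *lutU* is not transcribed.
So LutU is not produced.
No activator is available at the *sibR* promoter, so *sibR* is not transcribed.
So SibR is not produced.
Autoinducer-2 is absent, so DulZ is inactive.
Required activator PexM is absent, so *kulW* is not transcribed.

OFF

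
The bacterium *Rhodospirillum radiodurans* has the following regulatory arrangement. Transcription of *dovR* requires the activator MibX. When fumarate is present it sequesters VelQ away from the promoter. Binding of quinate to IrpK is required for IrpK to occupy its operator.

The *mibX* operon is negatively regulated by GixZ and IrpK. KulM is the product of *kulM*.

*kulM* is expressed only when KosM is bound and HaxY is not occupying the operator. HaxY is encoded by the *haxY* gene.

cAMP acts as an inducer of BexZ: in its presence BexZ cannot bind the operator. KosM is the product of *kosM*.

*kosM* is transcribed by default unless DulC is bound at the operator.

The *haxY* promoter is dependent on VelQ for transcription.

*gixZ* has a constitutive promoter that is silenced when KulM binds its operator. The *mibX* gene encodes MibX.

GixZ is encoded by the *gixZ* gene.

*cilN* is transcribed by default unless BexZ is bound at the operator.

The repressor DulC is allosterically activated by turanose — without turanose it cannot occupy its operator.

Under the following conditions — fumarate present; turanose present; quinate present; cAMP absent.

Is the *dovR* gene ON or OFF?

Turanose is present, so DulC is active.
With repressor DulC bound, *kosM* is not transcribed.
So KosM is not produced.
Fumarate is present, so VelQ is inactive.
Required activator VelQ is absent, so *haxY* is not transcribed.
So HaxY is not produced.
Required activator KosM is absent, so *kulM* is not transcribed.
So KulM is not produced.
With no repressor bound, *gixZ* is transcribed.
So GixZ is produced and active.
Quinate is present, so IrpK is active.
With repressor GixZ bound, *mibX* is not transcribed.
So MibX is not produced.
Required activator MibX is absent, so *dovR* is not transcribed.

OFF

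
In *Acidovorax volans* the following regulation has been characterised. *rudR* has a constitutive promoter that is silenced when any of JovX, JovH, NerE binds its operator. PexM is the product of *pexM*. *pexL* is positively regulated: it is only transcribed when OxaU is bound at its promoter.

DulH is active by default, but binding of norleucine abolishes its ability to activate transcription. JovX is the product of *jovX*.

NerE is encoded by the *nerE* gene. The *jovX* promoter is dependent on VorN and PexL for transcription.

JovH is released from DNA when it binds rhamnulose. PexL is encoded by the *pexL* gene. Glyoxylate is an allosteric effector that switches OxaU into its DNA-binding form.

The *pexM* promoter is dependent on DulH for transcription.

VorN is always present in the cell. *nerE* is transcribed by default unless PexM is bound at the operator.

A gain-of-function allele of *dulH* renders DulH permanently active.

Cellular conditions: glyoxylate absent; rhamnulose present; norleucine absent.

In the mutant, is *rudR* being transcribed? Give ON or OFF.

ON

VorN is produced constitutively and is active.
Glyoxylate is absent, so OxaU is inactive.
Required activator OxaU is absent, so *pexL* is not transcribed.
So PexL is not produced.
Required activator PexL is absent, so *jovX* is not transcribed.
So JovX is not produced.
Rhamnulose is present, so JovH is inactive.
DulH is constitutively active in this strain.
No repressor is bound and DulH is active, so *pexM* is transcribed.
So PexM is produced and active.
With repressor PexM bound, *nerE* is not transcribed.
So NerE is not produced.
With no repressor bound, *rudR* is transcribed.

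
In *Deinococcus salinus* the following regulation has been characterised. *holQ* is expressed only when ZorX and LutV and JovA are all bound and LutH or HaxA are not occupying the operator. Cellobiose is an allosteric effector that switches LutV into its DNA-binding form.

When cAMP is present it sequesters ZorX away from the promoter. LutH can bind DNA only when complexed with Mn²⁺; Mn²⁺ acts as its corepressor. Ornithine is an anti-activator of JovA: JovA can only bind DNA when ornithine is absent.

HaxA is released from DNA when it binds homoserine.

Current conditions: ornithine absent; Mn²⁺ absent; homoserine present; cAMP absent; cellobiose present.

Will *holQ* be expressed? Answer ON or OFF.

ON

Mn²⁺ is absent, so LutH is inactive.
cAMP is absent, so ZorX is active.
Cellobiose is present, so LutV is active.
Ornithine is absent, so JovA is active.
Homoserine is present, so HaxA is inactive.
No repressor is bound and ZorX and LutV and JovA are active, so *holQ* is transcribed.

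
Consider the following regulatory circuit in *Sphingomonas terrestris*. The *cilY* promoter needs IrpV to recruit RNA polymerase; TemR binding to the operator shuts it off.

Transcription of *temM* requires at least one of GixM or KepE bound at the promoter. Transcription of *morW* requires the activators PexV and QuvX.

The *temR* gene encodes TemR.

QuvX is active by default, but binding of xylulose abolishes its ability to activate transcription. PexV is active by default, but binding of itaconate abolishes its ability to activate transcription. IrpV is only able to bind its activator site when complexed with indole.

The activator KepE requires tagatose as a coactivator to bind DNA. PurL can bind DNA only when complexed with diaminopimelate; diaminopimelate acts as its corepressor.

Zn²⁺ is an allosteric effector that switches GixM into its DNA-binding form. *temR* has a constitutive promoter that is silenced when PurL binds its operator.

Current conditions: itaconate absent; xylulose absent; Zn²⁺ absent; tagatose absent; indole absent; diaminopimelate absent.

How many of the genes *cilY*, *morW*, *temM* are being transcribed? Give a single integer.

1

Diaminopimelate is absent, so PurL is inactive.
With no repressor bound, *temR* is transcribed.
So TemR is produced and active.
Indole is absent, so IrpV is inactive.
With repressor TemR bound, *cilY* is not transcribed.
→ *cilY* is OFF.
Itaconate is absent, so PexV is active.
Xylulose is absent, so QuvX is active.
No repressor is bound and PexV and QuvX are active, so *morW* is transcribed.
→ *morW* is ON.
Zn²⁺ is absent, so GixM is inactive.
Tagatose is absent, so KepE is inactive.
No activator is available at the *temM* promoter, so *temM* is not transcribed.
→ *temM* is OFF.
1 of the 3 genes is transcribed.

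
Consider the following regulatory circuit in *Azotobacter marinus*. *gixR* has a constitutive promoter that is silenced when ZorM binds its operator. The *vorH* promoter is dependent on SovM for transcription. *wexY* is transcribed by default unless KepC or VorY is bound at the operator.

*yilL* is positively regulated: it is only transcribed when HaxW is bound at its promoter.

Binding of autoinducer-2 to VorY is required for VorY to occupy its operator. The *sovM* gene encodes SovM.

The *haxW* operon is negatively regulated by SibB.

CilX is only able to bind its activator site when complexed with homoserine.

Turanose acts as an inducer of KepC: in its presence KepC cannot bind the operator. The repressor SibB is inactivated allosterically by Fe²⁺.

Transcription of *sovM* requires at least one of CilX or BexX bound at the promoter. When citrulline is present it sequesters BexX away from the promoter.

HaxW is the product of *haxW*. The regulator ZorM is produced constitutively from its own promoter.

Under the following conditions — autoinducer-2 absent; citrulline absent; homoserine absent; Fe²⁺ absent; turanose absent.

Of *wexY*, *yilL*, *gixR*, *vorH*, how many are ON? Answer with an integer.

1

Turanose is absent, so KepC is active.
Autoinducer-2 is absent, so VorY is inactive.
With repressor KepC bound, *wexY* is not transcribed.
→ *wexY* is OFF.
Fe²⁺ is absent, so SibB is active.
With repressor SibB bound, *haxW* is not transcribed.
So HaxW is not produced.
Required activator HaxW is absent, so *yilL* is not transcribed.
→ *yilL* is OFF.
ZorM is produced constitutively and is active.
With repressor ZorM bound, *gixR* is not transcribed.
→ *gixR* is OFF.
Homoserine is absent, so CilX is inactive.
Citrulline is absent, so BexX is active.
Activator BexX is present, so *sovM* is transcribed.
So SovM is produced and active.
No repressor is bound and SovM is active, so *vorH* is transcribed.
→ *vorH* is ON.
1 of the 4 genes is transcribed.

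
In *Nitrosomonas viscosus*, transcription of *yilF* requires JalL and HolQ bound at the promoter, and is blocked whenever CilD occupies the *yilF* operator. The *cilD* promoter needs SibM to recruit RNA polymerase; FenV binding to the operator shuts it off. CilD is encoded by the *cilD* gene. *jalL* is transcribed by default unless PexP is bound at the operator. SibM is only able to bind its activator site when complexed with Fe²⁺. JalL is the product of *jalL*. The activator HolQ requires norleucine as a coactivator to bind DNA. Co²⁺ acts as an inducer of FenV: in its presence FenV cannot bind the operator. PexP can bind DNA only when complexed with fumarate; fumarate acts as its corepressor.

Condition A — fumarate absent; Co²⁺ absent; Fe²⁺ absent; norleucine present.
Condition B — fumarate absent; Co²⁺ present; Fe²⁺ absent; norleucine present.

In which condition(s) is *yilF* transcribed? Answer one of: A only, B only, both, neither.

Condition A:
Fumarate is absent, so PexP is inactive.
With no repressor bound, *jalL* is transcribed.
So JalL is produced and active.
Co²⁺ is absent, so FenV is active.
Fe²⁺ is absent, so SibM is inactive.
With repressor FenV bound, *cilD* is not transcribed.
So CilD is not produced.
Norleucine is present, so HolQ is active.
No repressor is bound and JalL and HolQ are active, so *yilF* is transcribed.
→ *yilF* is ON in A.
Condition B:
Fumarate is absent, so PexP is inactive.
With no repressor bound, *jalL* is transcribed.
So JalL is produced and active.
Co²⁺ is present, so FenV is inactive.
Fe²⁺ is absent, so SibM is inactive.
Required activator SibM is absent, so *cilD* is not transcribed.
So CilD is not produced.
Norleucine is present, so HolQ is active.
No repressor is bound and JalL and HolQ are active, so *yilF* is transcribed.
→ *yilF* is ON in B.

both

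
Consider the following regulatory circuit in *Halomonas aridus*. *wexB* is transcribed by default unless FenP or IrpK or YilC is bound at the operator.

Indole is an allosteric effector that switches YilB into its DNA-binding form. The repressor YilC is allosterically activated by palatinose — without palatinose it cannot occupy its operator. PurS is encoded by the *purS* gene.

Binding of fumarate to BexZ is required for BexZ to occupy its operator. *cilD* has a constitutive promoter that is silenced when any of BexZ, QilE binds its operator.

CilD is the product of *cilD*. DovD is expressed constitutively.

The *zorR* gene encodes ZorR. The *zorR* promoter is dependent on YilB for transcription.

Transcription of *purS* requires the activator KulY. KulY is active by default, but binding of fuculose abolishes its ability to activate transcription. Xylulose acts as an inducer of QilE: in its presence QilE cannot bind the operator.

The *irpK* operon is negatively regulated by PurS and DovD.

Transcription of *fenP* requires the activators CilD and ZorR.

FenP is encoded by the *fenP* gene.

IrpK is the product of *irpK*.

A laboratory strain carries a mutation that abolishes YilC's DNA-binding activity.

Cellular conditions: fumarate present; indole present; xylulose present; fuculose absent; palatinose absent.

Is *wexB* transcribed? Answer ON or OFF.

Fumarate is present, so BexZ is active.
Xylulose is present, so QilE is inactive.
With repressor BexZ bound, *cilD* is not transcribed.
So CilD is not produced.
Indole is present, so YilB is active.
No repressor is bound and YilB is active, so *zorR* is transcribed.
So ZorR is produced and active.
Required activator CilD is absent, so *fenP* is not transcribed.
So FenP is not produced.
Fuculose is absent, so KulY is active.
No repressor is bound and KulY is active, so *purS* is transcribed.
So PurS is produced and active.
DovD is produced constitutively and is active.
With repressor PurS bound, *irpK* is not transcribed.
So IrpK is not produced.
YilC is non-functional in this strain, so it has no effect.
With no repressor bound, *wexB* is transcribed.

ON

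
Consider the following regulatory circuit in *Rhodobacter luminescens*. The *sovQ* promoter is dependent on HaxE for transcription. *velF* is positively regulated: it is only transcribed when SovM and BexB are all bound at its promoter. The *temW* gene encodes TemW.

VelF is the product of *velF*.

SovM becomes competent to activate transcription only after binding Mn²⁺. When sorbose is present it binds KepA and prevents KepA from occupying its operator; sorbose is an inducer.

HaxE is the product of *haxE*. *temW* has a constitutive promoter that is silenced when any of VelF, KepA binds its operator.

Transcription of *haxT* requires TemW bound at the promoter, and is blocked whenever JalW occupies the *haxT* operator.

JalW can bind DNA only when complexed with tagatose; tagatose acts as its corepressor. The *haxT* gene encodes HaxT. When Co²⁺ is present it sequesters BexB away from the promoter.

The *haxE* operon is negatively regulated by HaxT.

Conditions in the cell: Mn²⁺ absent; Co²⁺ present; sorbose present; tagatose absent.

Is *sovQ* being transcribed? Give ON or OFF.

Mn²⁺ is absent, so SovM is inactive.
Co²⁺ is present, so BexB is inactive.
Required activator SovM is absent, so *velF* is not transcribed.
So VelF is not produced.
Sorbose is present, so KepA is inactive.
With no repressor bound, *temW* is transcribed.
So TemW is produced and active.
Tagatose is absent, so JalW is inactive.
No repressor is bound and TemW is active, so *haxT* is transcribed.
So HaxT is produced and active.
With repressor HaxT bound, *haxE* is not transcribed.
So HaxE is not produced.
Required activator HaxE is absent, so *sovQ* is not transcribed.

OFF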